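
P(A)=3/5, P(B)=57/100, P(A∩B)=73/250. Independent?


P(A)×P(B) = 171/500
P(A∩B) = 73/250
Not equal → NOT independent

No, not independent


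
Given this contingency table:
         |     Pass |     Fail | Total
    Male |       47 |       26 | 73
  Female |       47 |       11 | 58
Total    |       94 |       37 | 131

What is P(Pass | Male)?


P(Pass | Male) = 47/(47+26) = 47/73

P(Pass|Male) = 47/73 ≈ 64.38%


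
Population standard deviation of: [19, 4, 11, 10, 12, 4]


Mean = 60/6 = 10
  (19-10)²=81
  (4-10)²=36
  (11-10)²=1
  (10-10)²=0
  (12-10)²=4
  (4-10)²=36
Σ(x-μ)² = 158
σ² = 158/6 = 79/3

σ = √(79/3) ≈ 5.1316


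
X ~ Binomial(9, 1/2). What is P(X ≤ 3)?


P(X ≤ 3) = Σ P(X=i) for i=0..3
P(X=0) = 1/512
P(X=1) = 9/512
P(X=2) = 9/128
P(X=3) = 21/128
Sum = 65/256

P(X ≤ 3) = 65/256 ≈ 25.39%


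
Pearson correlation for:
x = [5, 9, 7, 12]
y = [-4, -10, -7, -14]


n=4, Σx=33, Σy=-35, Σxy=-327, Σx²=299, Σy²=361
r = (4×(-327) - 33×(-35))/√((4×299 - 33²)(4×361 - (-35)²))
= -153/√(107×219) = -153/√23433 ≈ -153/153.0784 ≈ -0.9995

r ≈ -0.9995


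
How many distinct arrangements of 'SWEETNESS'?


Letters: 9, freq: {'S': 3, 'W': 1, 'E': 3, 'T': 1, 'N': 1}
9!/(3!×1!×3!×1!×1!) = 362880/36 = 10080

10080


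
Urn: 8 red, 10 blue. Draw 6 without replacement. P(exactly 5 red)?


Hypergeometric: C(8,5)×C(10,1)/C(18,6)
= 56×10/18564 = 20/663

P(X=5) = 20/663 ≈ 3.02%


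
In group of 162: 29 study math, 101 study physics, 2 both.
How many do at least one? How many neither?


|A∪B| = 29+101-2 = 128
Neither = 162-128 = 34

At least one: 128; Neither: 34


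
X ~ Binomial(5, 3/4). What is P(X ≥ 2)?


P(X ≥ 2) = Σ P(X=i) for i=2..5
P(X=2) = 45/512
P(X=3) = 135/512
P(X=4) = 405/1024
P(X=5) = 243/1024
Sum = 63/64

P(X ≥ 2) = 63/64 ≈ 98.44%


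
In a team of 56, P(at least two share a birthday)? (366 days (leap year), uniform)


P(all different) = Π(366-i)/366 for i=0..55
= 0.011818
P(match) = 1 - 0.011818 = 0.988182

P ≈ 0.9882 ≈ 98.82%


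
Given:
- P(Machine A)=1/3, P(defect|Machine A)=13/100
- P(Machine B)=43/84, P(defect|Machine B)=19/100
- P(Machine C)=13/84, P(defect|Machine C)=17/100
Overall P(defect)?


P(B) = Σ P(B|Aᵢ)×P(Aᵢ)
  13/100×1/3 = 13/300
  19/100×43/84 = 817/8400
  17/100×13/84 = 221/8400
Sum = 701/4200

P(defect) = 701/4200 ≈ 16.69%


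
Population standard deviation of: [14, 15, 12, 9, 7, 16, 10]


Mean = 83/7
  (14-83/7)²=225/49
  (15-83/7)²=484/49
  (12-83/7)²=1/49
  (9-83/7)²=400/49
  (7-83/7)²=1156/49
  (16-83/7)²=841/49
  (10-83/7)²=169/49
Σ(x-μ)² = 468/7
σ² = (468/7)/7 = 468/49

σ = √(468/49) ≈ 3.0905


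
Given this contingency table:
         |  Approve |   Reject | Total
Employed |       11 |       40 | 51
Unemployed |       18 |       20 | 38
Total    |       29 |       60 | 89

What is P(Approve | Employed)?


P(Approve | Employed) = 11/(11+40) = 11/51

P(Approve|Employed) = 11/51 ≈ 21.57%


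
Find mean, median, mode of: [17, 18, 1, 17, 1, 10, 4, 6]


Sorted: [1, 1, 4, 6, 10, 17, 17, 18]
Mean = 74/8 = 37/4
Median = 8
Freq: {17: 2, 18: 1, 1: 2, 10: 1, 4: 1, 6: 1}
Mode: [1, 17]

Mean=37/4, Median=8, Mode=[1, 17]


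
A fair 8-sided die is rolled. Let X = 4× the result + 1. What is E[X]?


E[die] = (1+8)/2 = 9/2
E[X] = 4×9/2 + 1 = 19

E[X] = 19


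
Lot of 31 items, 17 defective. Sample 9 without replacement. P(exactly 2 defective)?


Hypergeometric: C(17,2)×C(14,7)/C(31,9)
= 136×3432/20160075 = 11968/516925

P(X=2) = 11968/516925 ≈ 2.32%


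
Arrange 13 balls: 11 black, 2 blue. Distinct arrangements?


13!/(11!×2!) = 78

78


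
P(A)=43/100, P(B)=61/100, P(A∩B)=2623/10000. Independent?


P(A)×P(B) = 2623/10000
P(A∩B) = 2623/10000
Equal ✓ → Independent

Yes, independent


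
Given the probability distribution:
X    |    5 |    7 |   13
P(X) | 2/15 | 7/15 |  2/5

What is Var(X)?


E[X] = 137/15
E[X²] = 469/5
Var(X) = E[X²] - (E[X])² = 469/5 - 18769/225 = 2336/225

Var(X) = 2336/225 ≈ 10.3822


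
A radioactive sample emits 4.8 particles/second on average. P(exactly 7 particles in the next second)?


Poisson(λ=4.8): P(X=7) = e^(-λ)×λ^k/k!
= e^(-4.8) × 4.8^7 / 7!
≈ 0.008229747049 × 58706.8342272 / 5040 ≈ 0.095862

P(X=7) ≈ 0.095862 ≈ 9.59%


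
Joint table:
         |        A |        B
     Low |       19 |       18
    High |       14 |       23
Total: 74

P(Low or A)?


P(Low∨A) = P(Low) + P(A) - P(Low∧A)
= (37 + 33 - 19)/74 = 51/74

P = 51/74 ≈ 68.92%


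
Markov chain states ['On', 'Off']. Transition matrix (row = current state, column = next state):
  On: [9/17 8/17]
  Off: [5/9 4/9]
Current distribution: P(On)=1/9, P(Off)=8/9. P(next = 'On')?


P(next=On) = Σᵢ P(now=i)×P(i→On)
= 1/9×9/17 + 8/9×5/9
= 1/17 + 40/81 = 761/1377

P = 761/1377 ≈ 0.5527


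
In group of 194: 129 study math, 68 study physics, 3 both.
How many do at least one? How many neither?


|A∪B| = 129+68-3 = 194
Neither = 194-194 = 0

At least one: 194; Neither: 0


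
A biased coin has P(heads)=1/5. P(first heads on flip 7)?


Geometric: P(X=7) = (1-p)^(k-1)×p = (4/5)^6×1/5 = 4096/78125

P(X=7) = 4096/78125 ≈ 5.24%


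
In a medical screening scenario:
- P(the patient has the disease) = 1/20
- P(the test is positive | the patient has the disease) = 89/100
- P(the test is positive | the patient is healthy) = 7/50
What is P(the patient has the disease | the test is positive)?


Using Bayes' theorem:
P(A|B) = P(B|A)·P(A) / P(B)

P(the test is positive) = 89/100 × 1/20 + 7/50 × 19/20
= 89/2000 + 133/1000 = 71/400

P(the patient has the disease|the test is positive) = (89/2000) / (71/400) = 89/355

P(the patient has the disease|the test is positive) = 89/355 ≈ 25.07%


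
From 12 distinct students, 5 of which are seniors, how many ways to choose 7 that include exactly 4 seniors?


Choose 4 of the 5 seniors and 3 of the other 7 students:
C(5,4)×C(7,3) = 5×35 = 175

175


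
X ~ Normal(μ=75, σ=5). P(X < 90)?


z = (90-75)/5 = 3.0
P(Z < 3.0) = 0.9987

P(X < 90) ≈ 0.9987


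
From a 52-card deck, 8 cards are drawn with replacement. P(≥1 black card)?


P(not a black card) = 26/52 = 1/2
P(none in 8 draws) = (1/2)^8 = 1/256
P(≥1 black card) = 1 - 1/256 = 255/256

P = 255/256 ≈ 99.61%


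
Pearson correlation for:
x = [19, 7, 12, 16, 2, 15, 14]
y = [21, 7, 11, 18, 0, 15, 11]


n=7, Σx=85, Σy=83, Σxy=1247, Σx²=1235, Σy²=1281
r = (7×1247 - 85×83)/√((7×1235 - 85²)(7×1281 - 83²))
= 1674/√(1420×2078) = 1674/√2950760 ≈ 1674/1717.7776 ≈ 0.9745

r ≈ 0.9745


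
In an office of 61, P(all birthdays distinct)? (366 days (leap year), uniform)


P(all different) = Π(366-i)/366 for i=0..60
= (366/366)×(365/366)×...×(306/366)
= 0.004988

P ≈ 0.0050 ≈ 0.50%


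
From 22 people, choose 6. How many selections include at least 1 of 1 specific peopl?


Complement: C(22,6) - C(21,6) = 74613 - 54264 = 20349

20349


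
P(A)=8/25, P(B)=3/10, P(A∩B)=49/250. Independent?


P(A)×P(B) = 12/125
P(A∩B) = 49/250
Not equal → NOT independent

No, not independent


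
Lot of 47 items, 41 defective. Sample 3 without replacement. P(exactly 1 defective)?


Hypergeometric: C(41,1)×C(6,2)/C(47,3)
= 41×15/16215 = 41/1081

P(X=1) = 41/1081 ≈ 3.79%


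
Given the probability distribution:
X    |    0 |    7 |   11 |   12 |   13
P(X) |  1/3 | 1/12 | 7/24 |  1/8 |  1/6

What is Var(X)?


E[X] = 179/24
E[X²] = 2053/24
Var(X) = E[X²] - (E[X])² = 2053/24 - 32041/576 = 17231/576

Var(X) = 17231/576 ≈ 29.9149


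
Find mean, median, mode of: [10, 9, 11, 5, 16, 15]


Sorted: [5, 9, 10, 11, 15, 16]
Mean = 66/6 = 11
Median = 21/2
Freq: {10: 1, 9: 1, 11: 1, 5: 1, 16: 1, 15: 1}
Mode: No mode

Mean=11, Median=21/2, Mode=No mode


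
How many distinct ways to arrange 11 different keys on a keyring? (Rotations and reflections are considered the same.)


Free circular arrangements: rotations and reflections both identified.
(n-1)!/2 = 10!/2 = 3628800/2 = 1814400

1814400


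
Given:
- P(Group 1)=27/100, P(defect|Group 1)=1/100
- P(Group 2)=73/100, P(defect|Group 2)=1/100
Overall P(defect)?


P(B) = Σ P(B|Aᵢ)×P(Aᵢ)
  1/100×27/100 = 27/10000
  1/100×73/100 = 73/10000
Sum = 1/100

P(defect) = 1/100 ≈ 1.00%


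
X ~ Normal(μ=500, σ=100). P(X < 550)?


z = (550-500)/100 = 0.5
P(Z < 0.5) = 0.6915

P(X < 550) ≈ 0.6915


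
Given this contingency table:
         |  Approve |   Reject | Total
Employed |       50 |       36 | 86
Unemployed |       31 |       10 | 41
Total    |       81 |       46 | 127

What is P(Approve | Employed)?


P(Approve | Employed) = 50/(50+36) = 50/86 = 25/43

P(Approve|Employed) = 25/43 ≈ 58.14%


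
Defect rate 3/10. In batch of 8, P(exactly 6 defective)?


Binomial: P(X=6) = C(8,6)×p^6×(1-p)^2
= 28 × 729/1000000 × 49/100 = 250047/25000000

P(X=6) = 250047/25000000 ≈ 1.00%


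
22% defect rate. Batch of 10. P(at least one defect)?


P(all good) = (39/50)^10 = 8140406085191601/97656250000000000
P(≥1 defect) = 89515843914808399/97656250000000000

P = 89515843914808399/97656250000000000 ≈ 91.66%


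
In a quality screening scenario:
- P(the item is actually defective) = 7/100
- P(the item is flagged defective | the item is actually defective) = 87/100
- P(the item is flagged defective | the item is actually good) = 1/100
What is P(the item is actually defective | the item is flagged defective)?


Using Bayes' theorem:
P(A|B) = P(B|A)·P(A) / P(B)

P(the item is flagged defective) = 87/100 × 7/100 + 1/100 × 93/100
= 609/10000 + 93/10000 = 351/5000

P(the item is actually defective|the item is flagged defective) = (609/10000) / (351/5000) = 203/234

P(the item is actually defective|the item is flagged defective) = 203/234 ≈ 86.75%


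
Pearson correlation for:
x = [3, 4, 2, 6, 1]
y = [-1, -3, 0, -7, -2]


n=5, Σx=16, Σy=-13, Σxy=-59, Σx²=66, Σy²=63
r = (5×(-59) - 16×(-13))/√((5×66 - 16²)(5×63 - (-13)²))
= -87/√(74×146) = -87/√10804 ≈ -87/103.9423 ≈ -0.8370

r ≈ -0.8370


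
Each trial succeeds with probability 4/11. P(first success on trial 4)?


Geometric: P(X=4) = (1-p)^(k-1)×p = (7/11)^3×4/11 = 1372/14641

P(X=4) = 1372/14641 ≈ 9.37%


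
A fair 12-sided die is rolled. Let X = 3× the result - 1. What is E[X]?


E[die] = (1+12)/2 = 13/2
E[X] = 3×13/2 - 1 = 37/2

E[X] = 37/2


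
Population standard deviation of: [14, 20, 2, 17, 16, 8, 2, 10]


Mean = 89/8
  (14-89/8)²=529/64
  (20-89/8)²=5041/64
  (2-89/8)²=5329/64
  (17-89/8)²=2209/64
  (16-89/8)²=1521/64
  (8-89/8)²=625/64
  (2-89/8)²=5329/64
  (10-89/8)²=81/64
Σ(x-μ)² = 2583/8
σ² = (2583/8)/8 = 2583/64

σ = √(2583/64) ≈ 6.3529


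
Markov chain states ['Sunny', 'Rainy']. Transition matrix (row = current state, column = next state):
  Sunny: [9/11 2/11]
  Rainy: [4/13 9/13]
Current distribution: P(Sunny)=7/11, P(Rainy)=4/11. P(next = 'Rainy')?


P(next=Rainy) = Σᵢ P(now=i)×P(i→Rainy)
= 7/11×2/11 + 4/11×9/13
= 14/121 + 36/143 = 578/1573

P = 578/1573 ≈ 0.3675


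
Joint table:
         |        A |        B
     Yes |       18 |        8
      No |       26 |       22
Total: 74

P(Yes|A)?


P(Yes|A) = 18/(18+26) = 18/44 = 9/22

P = 9/22 ≈ 40.91%


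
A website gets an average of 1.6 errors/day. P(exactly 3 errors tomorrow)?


Poisson(λ=1.6): P(X=3) = e^(-λ)×λ^k/k!
= e^(-1.6) × 1.6^3 / 3!
≈ 0.201896518 × 4.096 / 6 ≈ 0.137828

P(X=3) ≈ 0.137828 ≈ 13.78%


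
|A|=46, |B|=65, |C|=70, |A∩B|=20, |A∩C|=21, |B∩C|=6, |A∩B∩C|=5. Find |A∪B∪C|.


|A∪B∪C| = 46+65+70-20-21-6+5 = 139

|A∪B∪C| = 139


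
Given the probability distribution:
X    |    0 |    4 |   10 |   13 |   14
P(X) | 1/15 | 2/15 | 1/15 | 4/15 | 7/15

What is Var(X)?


E[X] = 56/5
E[X²] = 436/3
Var(X) = E[X²] - (E[X])² = 436/3 - 3136/25 = 1492/75

Var(X) = 1492/75 ≈ 19.8933


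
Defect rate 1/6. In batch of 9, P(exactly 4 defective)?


Binomial: P(X=4) = C(9,4)×p^4×(1-p)^5
= 126 × 1/1296 × 3125/7776 = 21875/559872

P(X=4) = 21875/559872 ≈ 3.91%


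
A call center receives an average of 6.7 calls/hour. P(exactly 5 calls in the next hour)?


Poisson(λ=6.7): P(X=5) = e^(-λ)×λ^k/k!
= e^(-6.7) × 6.7^5 / 5!
≈ 0.001230911903 × 13501.25107 / 120 ≈ 0.138490

P(X=5) ≈ 0.138490 ≈ 13.85%


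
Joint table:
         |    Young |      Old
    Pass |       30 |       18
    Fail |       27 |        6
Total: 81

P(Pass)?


P(Pass) = (30+18)/81 = 48/81 = 16/27

P(Pass) = 16/27 ≈ 59.26%


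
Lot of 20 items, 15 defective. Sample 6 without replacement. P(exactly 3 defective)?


Hypergeometric: C(15,3)×C(5,3)/C(20,6)
= 455×10/38760 = 455/3876

P(X=3) = 455/3876 ≈ 11.74%


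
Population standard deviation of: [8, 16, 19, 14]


Mean = 57/4
  (8-57/4)²=625/16
  (16-57/4)²=49/16
  (19-57/4)²=361/16
  (14-57/4)²=1/16
Σ(x-μ)² = 259/4
σ² = (259/4)/4 = 259/16

σ = √(259/16) ≈ 4.0234


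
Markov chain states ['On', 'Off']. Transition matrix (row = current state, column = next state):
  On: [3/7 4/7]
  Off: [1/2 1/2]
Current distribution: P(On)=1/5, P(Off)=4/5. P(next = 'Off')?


P(next=Off) = Σᵢ P(now=i)×P(i→Off)
= 1/5×4/7 + 4/5×1/2
= 4/35 + 2/5 = 18/35

P = 18/35 ≈ 0.5143


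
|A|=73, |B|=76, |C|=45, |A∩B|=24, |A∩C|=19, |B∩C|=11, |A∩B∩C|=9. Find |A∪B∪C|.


|A∪B∪C| = 73+76+45-24-19-11+9 = 149

|A∪B∪C| = 149


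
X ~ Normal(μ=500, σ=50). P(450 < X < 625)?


z₁=(450-500)/50=-1.0, z₂=(625-500)/50=2.5
P = Φ(2.5) - Φ(-1.0) = 0.993790 - 0.158655 = 0.835135 ≈ 0.8351

P(450 < X < 625) ≈ 0.8351


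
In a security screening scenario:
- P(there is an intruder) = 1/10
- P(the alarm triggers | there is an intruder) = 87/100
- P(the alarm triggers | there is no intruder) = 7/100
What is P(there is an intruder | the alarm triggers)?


Using Bayes' theorem:
P(A|B) = P(B|A)·P(A) / P(B)

P(the alarm triggers) = 87/100 × 1/10 + 7/100 × 9/10
= 87/1000 + 63/1000 = 3/20

P(there is an intruder|the alarm triggers) = (87/1000) / (3/20) = 29/50

P(there is an intruder|the alarm triggers) = 29/50 ≈ 58.00%


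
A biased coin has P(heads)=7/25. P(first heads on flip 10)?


Geometric: P(X=10) = (1-p)^(k-1)×p = (18/25)^9×7/25 = 1388515032576/95367431640625

P(X=10) = 1388515032576/95367431640625 ≈ 1.46%


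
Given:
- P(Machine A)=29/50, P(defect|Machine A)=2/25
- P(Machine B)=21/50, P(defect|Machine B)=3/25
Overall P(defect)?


P(B) = Σ P(B|Aᵢ)×P(Aᵢ)
  2/25×29/50 = 29/625
  3/25×21/50 = 63/1250
Sum = 121/1250

P(defect) = 121/1250 ≈ 9.68%


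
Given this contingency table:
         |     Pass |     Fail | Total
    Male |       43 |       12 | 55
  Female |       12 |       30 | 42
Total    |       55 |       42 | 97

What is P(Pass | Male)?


P(Pass | Male) = 43/(43+12) = 43/55

P(Pass|Male) = 43/55 ≈ 78.18%


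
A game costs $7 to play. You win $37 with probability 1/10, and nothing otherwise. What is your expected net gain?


E[gain] = (37-7)×1/10 + (-7)×9/10
= 3 - 63/10 = -33/10

Expected net gain = $-33/10 ≈ $-3.30


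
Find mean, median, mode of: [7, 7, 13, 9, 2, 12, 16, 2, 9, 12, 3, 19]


Sorted: [2, 2, 3, 7, 7, 9, 9, 12, 12, 13, 16, 19]
Mean = 111/12 = 37/4
Median = 9
Freq: {7: 2, 13: 1, 9: 2, 2: 2, 12: 2, 16: 1, 3: 1, 19: 1}
Mode: [2, 7, 9, 12]

Mean=37/4, Median=9, Mode=[2, 7, 9, 12]


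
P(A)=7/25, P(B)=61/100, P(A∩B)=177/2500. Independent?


P(A)×P(B) = 427/2500
P(A∩B) = 177/2500
Not equal → NOT independent

No, not independent


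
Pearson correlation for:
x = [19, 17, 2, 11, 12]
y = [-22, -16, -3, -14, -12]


n=5, Σx=61, Σy=-67, Σxy=-994, Σx²=919, Σy²=1089
r = (5×(-994) - 61×(-67))/√((5×919 - 61²)(5×1089 - (-67)²))
= -883/√(874×956) = -883/√835544 ≈ -883/914.0810 ≈ -0.9660

r ≈ -0.9660


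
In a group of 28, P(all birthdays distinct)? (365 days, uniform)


P(all different) = Π(365-i)/365 for i=0..27
= (365/365)×(364/365)×...×(338/365)
= 0.345539

P ≈ 0.3455 ≈ 34.55%


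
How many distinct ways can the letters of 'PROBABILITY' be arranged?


Letters: 11, freq: {'P': 1, 'R': 1, 'O': 1, 'B': 2, 'A': 1, 'I': 2, 'L': 1, 'T': 1, 'Y': 1}
11!/(1!×1!×1!×2!×1!×2!×1!×1!×1!) = 39916800/4 = 9979200

9979200


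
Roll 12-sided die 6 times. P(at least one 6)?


P(no 6)^6 = (11/12)^6 = 1771561/2985984
P(≥1) = 1 - 1771561/2985984 = 1214423/2985984

P = 1214423/2985984 ≈ 40.67%


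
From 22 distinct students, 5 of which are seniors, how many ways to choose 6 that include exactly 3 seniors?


Choose 3 of the 5 seniors and 3 of the other 17 students:
C(5,3)×C(17,3) = 10×680 = 6800

6800


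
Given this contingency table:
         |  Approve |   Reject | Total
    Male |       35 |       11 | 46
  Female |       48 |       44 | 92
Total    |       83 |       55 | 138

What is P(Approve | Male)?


P(Approve | Male) = 35/(35+11) = 35/46

P(Approve|Male) = 35/46 ≈ 76.09%


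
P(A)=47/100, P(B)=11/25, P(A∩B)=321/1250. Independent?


P(A)×P(B) = 517/2500
P(A∩B) = 321/1250
Not equal → NOT independent

No, not independent


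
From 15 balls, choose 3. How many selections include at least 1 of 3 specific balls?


Complement: C(15,3) - C(12,3) = 455 - 220 = 235

235


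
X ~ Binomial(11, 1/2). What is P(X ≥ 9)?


P(X ≥ 9) = Σ P(X=i) for i=9..11
P(X=9) = 55/2048
P(X=10) = 11/2048
P(X=11) = 1/2048
Sum = 67/2048

P(X ≥ 9) = 67/2048 ≈ 3.27%


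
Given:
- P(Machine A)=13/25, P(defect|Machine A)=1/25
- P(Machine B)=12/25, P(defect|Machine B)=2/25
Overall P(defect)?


P(B) = Σ P(B|Aᵢ)×P(Aᵢ)
  1/25×13/25 = 13/625
  2/25×12/25 = 24/625
Sum = 37/625

P(defect) = 37/625 ≈ 5.92%


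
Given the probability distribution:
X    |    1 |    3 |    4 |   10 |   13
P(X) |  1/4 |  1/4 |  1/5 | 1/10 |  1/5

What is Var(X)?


E[X] = 27/5
E[X²] = 99/2
Var(X) = E[X²] - (E[X])² = 99/2 - 729/25 = 1017/50

Var(X) = 1017/50 ≈ 20.3400


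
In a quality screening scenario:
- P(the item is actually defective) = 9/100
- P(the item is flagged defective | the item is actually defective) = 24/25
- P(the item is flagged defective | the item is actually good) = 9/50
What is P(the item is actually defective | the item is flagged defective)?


Using Bayes' theorem:
P(A|B) = P(B|A)·P(A) / P(B)

P(the item is flagged defective) = 24/25 × 9/100 + 9/50 × 91/100
= 54/625 + 819/5000 = 1251/5000

P(the item is actually defective|the item is flagged defective) = (54/625) / (1251/5000) = 48/139

P(the item is actually defective|the item is flagged defective) = 48/139 ≈ 34.53%


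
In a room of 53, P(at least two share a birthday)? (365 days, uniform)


P(all different) = Π(365-i)/365 for i=0..52
= 0.018862
P(match) = 1 - 0.018862 = 0.981138

P ≈ 0.9811 ≈ 98.11%


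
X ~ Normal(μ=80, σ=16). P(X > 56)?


z = (56-80)/16 = -1.5
P(X > 56) = 1 - P(Z ≤ -1.5) = 1 - 0.0668 = 0.9332

P(X > 56) ≈ 0.9332


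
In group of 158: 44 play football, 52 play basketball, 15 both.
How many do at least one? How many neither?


|A∪B| = 44+52-15 = 81
Neither = 158-81 = 77

At least one: 81; Neither: 77


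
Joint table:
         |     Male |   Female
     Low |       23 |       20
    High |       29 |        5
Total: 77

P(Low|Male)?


P(Low|Male) = 23/(23+29) = 23/52

P = 23/52 ≈ 44.23%


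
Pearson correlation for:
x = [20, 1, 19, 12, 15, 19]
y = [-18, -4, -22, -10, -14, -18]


n=6, Σx=86, Σy=-86, Σxy=-1454, Σx²=1492, Σy²=1444
r = (6×(-1454) - 86×(-86))/√((6×1492 - 86²)(6×1444 - (-86)²))
= -1328/√(1556×1268) = -1328/√1973008 ≈ -1328/1404.6380 ≈ -0.9454

r ≈ -0.9454


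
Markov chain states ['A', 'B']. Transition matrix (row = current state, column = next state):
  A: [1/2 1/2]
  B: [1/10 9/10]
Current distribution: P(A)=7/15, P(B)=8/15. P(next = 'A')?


P(next=A) = Σᵢ P(now=i)×P(i→A)
= 7/15×1/2 + 8/15×1/10
= 7/30 + 4/75 = 43/150

P = 43/150 ≈ 0.2867


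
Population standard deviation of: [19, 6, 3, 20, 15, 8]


Mean = 71/6
  (19-71/6)²=1849/36
  (6-71/6)²=1225/36
  (3-71/6)²=2809/36
  (20-71/6)²=2401/36
  (15-71/6)²=361/36
  (8-71/6)²=529/36
Σ(x-μ)² = 1529/6
σ² = (1529/6)/6 = 1529/36

σ = √(1529/36) ≈ 6.5171


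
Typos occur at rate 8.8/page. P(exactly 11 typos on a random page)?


Poisson(λ=8.8): P(X=11) = e^(-λ)×λ^k/k!
= e^(-8.8) × 8.8^11 / 11!
≈ 0.0001507330751 × 24508085888.8 / 39916800 ≈ 0.092547

P(X=11) ≈ 0.092547 ≈ 9.25%


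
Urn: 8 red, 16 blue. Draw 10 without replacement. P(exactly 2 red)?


Hypergeometric: C(8,2)×C(16,8)/C(24,10)
= 28×12870/1961256 = 1365/7429

P(X=2) = 1365/7429 ≈ 18.37%


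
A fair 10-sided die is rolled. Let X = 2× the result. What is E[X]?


E[die] = (1+10)/2 = 11/2
E[X] = 2 × 11/2 = 11

E[X] = 11


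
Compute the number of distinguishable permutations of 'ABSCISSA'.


Letters: 8, freq: {'A': 2, 'B': 1, 'S': 3, 'C': 1, 'I': 1}
8!/(2!×1!×3!×1!×1!) = 40320/12 = 3360

3360


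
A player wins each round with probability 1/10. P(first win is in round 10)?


Geometric: P(X=10) = (1-p)^(k-1)×p = (9/10)^9×1/10 = 387420489/10000000000

P(X=10) = 387420489/10000000000 ≈ 3.87%


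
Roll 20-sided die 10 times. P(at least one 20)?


P(no 20)^10 = (19/20)^10 = 6131066257801/10240000000000
P(≥1) = 1 - 6131066257801/10240000000000 = 4108933742199/10240000000000

P = 4108933742199/10240000000000 ≈ 40.13%


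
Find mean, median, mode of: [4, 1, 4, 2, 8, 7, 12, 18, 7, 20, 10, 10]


Sorted: [1, 2, 4, 4, 7, 7, 8, 10, 10, 12, 18, 20]
Mean = 103/12
Median = 15/2
Freq: {4: 2, 1: 1, 2: 1, 8: 1, 7: 2, 12: 1, 18: 1, 20: 1, 10: 2}
Mode: [4, 7, 10]

Mean=103/12, Median=15/2, Mode=[4, 7, 10]


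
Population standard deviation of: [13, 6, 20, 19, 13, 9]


Mean = 80/6 = 40/3
  (13-40/3)²=1/9
  (6-40/3)²=484/9
  (20-40/3)²=400/9
  (19-40/3)²=289/9
  (13-40/3)²=1/9
  (9-40/3)²=169/9
Σ(x-μ)² = 448/3
σ² = (448/3)/6 = 224/9

σ = √(224/9) ≈ 4.9889


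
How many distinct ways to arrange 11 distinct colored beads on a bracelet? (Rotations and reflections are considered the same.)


Free circular arrangements: rotations and reflections both identified.
(n-1)!/2 = 10!/2 = 3628800/2 = 1814400

1814400


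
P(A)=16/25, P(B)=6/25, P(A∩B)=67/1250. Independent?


P(A)×P(B) = 96/625
P(A∩B) = 67/1250
Not equal → NOT independent

No, not independent


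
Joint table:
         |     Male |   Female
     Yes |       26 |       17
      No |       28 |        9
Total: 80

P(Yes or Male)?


P(Yes∨Male) = P(Yes) + P(Male) - P(Yes∧Male)
= (43 + 54 - 26)/80 = 71/80

P = 71/80 ≈ 88.75%


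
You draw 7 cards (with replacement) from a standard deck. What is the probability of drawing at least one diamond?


P(not a diamond) = 39/52 = 3/4
P(none in 7 draws) = (3/4)^7 = 2187/16384
P(≥1 diamond) = 1 - 2187/16384 = 14197/16384

P = 14197/16384 ≈ 86.65%


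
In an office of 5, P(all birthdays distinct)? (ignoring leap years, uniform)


P(all different) = Π(365-i)/365 for i=0..4
= (365/365)×(364/365)×...×(361/365)
= 0.972864

P ≈ 0.9729 ≈ 97.29%


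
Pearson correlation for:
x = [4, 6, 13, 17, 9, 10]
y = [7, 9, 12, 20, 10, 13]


n=6, Σx=59, Σy=71, Σxy=798, Σx²=691, Σy²=943
r = (6×798 - 59×71)/√((6×691 - 59²)(6×943 - 71²))
= 599/√(665×617) = 599/√410305 ≈ 599/640.5505 ≈ 0.9351

r ≈ 0.9351


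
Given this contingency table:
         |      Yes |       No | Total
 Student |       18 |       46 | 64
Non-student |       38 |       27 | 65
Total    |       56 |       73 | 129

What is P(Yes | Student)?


P(Yes | Student) = 18/(18+46) = 18/64 = 9/32

P(Yes|Student) = 9/32 ≈ 28.12%


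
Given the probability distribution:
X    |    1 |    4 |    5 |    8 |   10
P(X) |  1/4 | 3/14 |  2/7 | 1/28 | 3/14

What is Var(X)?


E[X] = 139/28
E[X²] = 967/28
Var(X) = E[X²] - (E[X])² = 967/28 - 19321/784 = 7755/784

Var(X) = 7755/784 ≈ 9.8916


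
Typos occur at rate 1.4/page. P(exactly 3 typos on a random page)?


Poisson(λ=1.4): P(X=3) = e^(-λ)×λ^k/k!
= e^(-1.4) × 1.4^3 / 3!
≈ 0.2465969639 × 2.744 / 6 ≈ 0.112777

P(X=3) ≈ 0.112777 ≈ 11.28%


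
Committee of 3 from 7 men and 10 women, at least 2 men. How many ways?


Count by #men:
  2M,1W: C(7,2)×C(10,1)=210
  3M,0W: C(7,3)×C(10,0)=35
Total = 245

245


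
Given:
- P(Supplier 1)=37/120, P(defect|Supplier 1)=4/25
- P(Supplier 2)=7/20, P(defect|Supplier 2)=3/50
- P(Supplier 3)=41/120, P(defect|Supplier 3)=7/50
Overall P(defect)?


P(B) = Σ P(B|Aᵢ)×P(Aᵢ)
  4/25×37/120 = 37/750
  3/50×7/20 = 21/1000
  7/50×41/120 = 287/6000
Sum = 709/6000

P(defect) = 709/6000 ≈ 11.82%


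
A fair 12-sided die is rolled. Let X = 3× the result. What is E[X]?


E[die] = (1+12)/2 = 13/2
E[X] = 3 × 13/2 = 39/2

E[X] = 39/2


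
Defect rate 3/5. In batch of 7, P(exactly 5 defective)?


Binomial: P(X=5) = C(7,5)×p^5×(1-p)^2
= 21 × 243/3125 × 4/25 = 20412/78125

P(X=5) = 20412/78125 ≈ 26.13%


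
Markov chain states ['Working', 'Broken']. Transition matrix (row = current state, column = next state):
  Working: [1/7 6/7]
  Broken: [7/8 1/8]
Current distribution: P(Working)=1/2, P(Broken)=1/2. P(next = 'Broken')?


P(next=Broken) = Σᵢ P(now=i)×P(i→Broken)
= 1/2×6/7 + 1/2×1/8
= 3/7 + 1/16 = 55/112

P = 55/112 ≈ 0.4911


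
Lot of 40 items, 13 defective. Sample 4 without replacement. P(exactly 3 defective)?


Hypergeometric: C(13,3)×C(27,1)/C(40,4)
= 286×27/91390 = 297/3515

P(X=3) = 297/3515 ≈ 8.45%


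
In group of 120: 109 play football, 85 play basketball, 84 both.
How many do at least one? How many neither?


|A∪B| = 109+85-84 = 110
Neither = 120-110 = 10

At least one: 110; Neither: 10


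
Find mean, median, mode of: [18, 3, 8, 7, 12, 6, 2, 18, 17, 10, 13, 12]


Sorted: [2, 3, 6, 7, 8, 10, 12, 12, 13, 17, 18, 18]
Mean = 126/12 = 21/2
Median = 11
Freq: {18: 2, 3: 1, 8: 1, 7: 1, 12: 2, 6: 1, 2: 1, 17: 1, 10: 1, 13: 1}
Mode: [12, 18]

Mean=21/2, Median=11, Mode=[12, 18]


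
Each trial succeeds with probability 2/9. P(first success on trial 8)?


Geometric: P(X=8) = (1-p)^(k-1)×p = (7/9)^7×2/9 = 1647086/43046721

P(X=8) = 1647086/43046721 ≈ 3.83%


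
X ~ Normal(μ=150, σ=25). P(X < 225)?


z = (225-150)/25 = 3.0
P(Z < 3.0) = 0.9987

P(X < 225) ≈ 0.9987


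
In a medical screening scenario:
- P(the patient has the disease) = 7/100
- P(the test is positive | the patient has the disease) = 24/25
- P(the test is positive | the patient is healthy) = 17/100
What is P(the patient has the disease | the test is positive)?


Using Bayes' theorem:
P(A|B) = P(B|A)·P(A) / P(B)

P(the test is positive) = 24/25 × 7/100 + 17/100 × 93/100
= 42/625 + 1581/10000 = 2253/10000

P(the patient has the disease|the test is positive) = (42/625) / (2253/10000) = 224/751

P(the patient has the disease|the test is positive) = 224/751 ≈ 29.83%


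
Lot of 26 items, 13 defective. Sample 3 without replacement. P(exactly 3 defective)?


Hypergeometric: C(13,3)×C(13,0)/C(26,3)
= 286×1/2600 = 11/100

P(X=3) = 11/100 ≈ 11.00%


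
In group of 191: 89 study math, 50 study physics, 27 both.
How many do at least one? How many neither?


|A∪B| = 89+50-27 = 112
Neither = 191-112 = 79

At least one: 112; Neither: 79


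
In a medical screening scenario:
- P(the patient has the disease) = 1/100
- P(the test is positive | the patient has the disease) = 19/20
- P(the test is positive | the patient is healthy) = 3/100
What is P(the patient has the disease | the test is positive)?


Using Bayes' theorem:
P(A|B) = P(B|A)·P(A) / P(B)

P(the test is positive) = 19/20 × 1/100 + 3/100 × 99/100
= 19/2000 + 297/10000 = 49/1250

P(the patient has the disease|the test is positive) = (19/2000) / (49/1250) = 95/392

P(the patient has the disease|the test is positive) = 95/392 ≈ 24.23%


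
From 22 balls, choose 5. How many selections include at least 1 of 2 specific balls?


Complement: C(22,5) - C(20,5) = 26334 - 15504 = 10830

10830


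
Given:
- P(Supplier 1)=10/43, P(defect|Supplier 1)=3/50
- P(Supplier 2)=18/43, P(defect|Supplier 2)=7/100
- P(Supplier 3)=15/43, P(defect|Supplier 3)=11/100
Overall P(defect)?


P(B) = Σ P(B|Aᵢ)×P(Aᵢ)
  3/50×10/43 = 3/215
  7/100×18/43 = 63/2150
  11/100×15/43 = 33/860
Sum = 351/4300

P(defect) = 351/4300 ≈ 8.16%


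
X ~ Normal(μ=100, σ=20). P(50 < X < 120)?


z₁=(50-100)/20=-2.5, z₂=(120-100)/20=1.0
P = Φ(1.0) - Φ(-2.5) = 0.841345 - 0.006210 = 0.835135 ≈ 0.8351

P(50 < X < 120) ≈ 0.8351


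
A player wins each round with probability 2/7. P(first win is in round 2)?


Geometric: P(X=2) = (1-p)^(k-1)×p = (5/7)^1×2/7 = 10/49

P(X=2) = 10/49 ≈ 20.41%


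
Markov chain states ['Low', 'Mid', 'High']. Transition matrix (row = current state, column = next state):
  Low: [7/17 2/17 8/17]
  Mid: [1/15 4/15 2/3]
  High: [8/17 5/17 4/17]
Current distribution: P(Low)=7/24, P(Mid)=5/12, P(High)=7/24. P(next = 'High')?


P(next=High) = Σᵢ P(now=i)×P(i→High)
= 7/24×8/17 + 5/12×2/3 + 7/24×4/17
= 7/51 + 5/18 + 7/102 = 74/153

P = 74/153 ≈ 0.4837


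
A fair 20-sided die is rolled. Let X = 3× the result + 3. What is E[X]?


E[die] = (1+20)/2 = 21/2
E[X] = 3×21/2 + 3 = 69/2

E[X] = 69/2


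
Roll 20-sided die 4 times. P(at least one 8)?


P(no 8)^4 = (19/20)^4 = 130321/160000
P(≥1) = 1 - 130321/160000 = 29679/160000

P = 29679/160000 ≈ 18.55%


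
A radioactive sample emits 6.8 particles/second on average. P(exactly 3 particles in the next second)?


Poisson(λ=6.8): P(X=3) = e^(-λ)×λ^k/k!
= e^(-6.8) × 6.8^3 / 3!
≈ 0.001113775148 × 314.432 / 6 ≈ 0.058368

P(X=3) ≈ 0.058368 ≈ 5.84%


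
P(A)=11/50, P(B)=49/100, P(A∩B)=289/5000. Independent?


P(A)×P(B) = 539/5000
P(A∩B) = 289/5000
Not equal → NOT independent

No, not independent


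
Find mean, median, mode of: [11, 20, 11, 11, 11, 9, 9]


Sorted: [9, 9, 11, 11, 11, 11, 20]
Mean = 82/7
Median = 11
Freq: {11: 4, 20: 1, 9: 2}
Mode: [11]

Mean=82/7, Median=11, Mode=11


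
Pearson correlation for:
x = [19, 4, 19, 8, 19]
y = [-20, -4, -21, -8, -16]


n=5, Σx=69, Σy=-69, Σxy=-1163, Σx²=1163, Σy²=1177
r = (5×(-1163) - 69×(-69))/√((5×1163 - 69²)(5×1177 - (-69)²))
= -1054/√(1054×1124) = -1054/√1184696 ≈ -1054/1088.4374 ≈ -0.9684

r ≈ -0.9684


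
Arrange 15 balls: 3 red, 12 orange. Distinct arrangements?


15!/(3!×12!) = 455

455


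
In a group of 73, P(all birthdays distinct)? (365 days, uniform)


P(all different) = Π(365-i)/365 for i=0..72
= (365/365)×(364/365)×...×(293/365)
= 0.000439

P ≈ 0.0004 ≈ 0.04%


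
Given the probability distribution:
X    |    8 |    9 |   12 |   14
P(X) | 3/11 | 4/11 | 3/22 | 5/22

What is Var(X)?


E[X] = 113/11
E[X²] = 1222/11
Var(X) = E[X²] - (E[X])² = 1222/11 - 12769/121 = 673/121

Var(X) = 673/121 ≈ 5.5620


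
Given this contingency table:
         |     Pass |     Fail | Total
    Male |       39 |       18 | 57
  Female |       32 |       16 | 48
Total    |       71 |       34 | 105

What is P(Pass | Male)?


P(Pass | Male) = 39/(39+18) = 39/57 = 13/19

P(Pass|Male) = 13/19 ≈ 68.42%


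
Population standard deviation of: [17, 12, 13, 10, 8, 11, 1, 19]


Mean = 91/8
  (17-91/8)²=2025/64
  (12-91/8)²=25/64
  (13-91/8)²=169/64
  (10-91/8)²=121/64
  (8-91/8)²=729/64
  (11-91/8)²=9/64
  (1-91/8)²=6889/64
  (19-91/8)²=3721/64
Σ(x-μ)² = 1711/8
σ² = (1711/8)/8 = 1711/64

σ = √(1711/64) ≈ 5.1705


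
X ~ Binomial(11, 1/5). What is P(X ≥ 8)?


P(X ≥ 8) = Σ P(X=i) for i=8..11
P(X=8) = 2112/9765625
P(X=9) = 176/9765625
P(X=10) = 44/48828125
P(X=11) = 1/48828125
Sum = 2297/9765625

P(X ≥ 8) = 2297/9765625 ≈ 0.02%


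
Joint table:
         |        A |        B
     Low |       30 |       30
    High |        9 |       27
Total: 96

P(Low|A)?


P(Low|A) = 30/(30+9) = 30/39 = 10/13

P = 10/13 ≈ 76.92%


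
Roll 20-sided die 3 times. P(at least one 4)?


P(no 4)^3 = (19/20)^3 = 6859/8000
P(≥1) = 1 - 6859/8000 = 1141/8000

P = 1141/8000 ≈ 14.26%


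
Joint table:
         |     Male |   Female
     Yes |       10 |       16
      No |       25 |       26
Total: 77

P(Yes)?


P(Yes) = (10+16)/77 = 26/77

P(Yes) = 26/77 ≈ 33.77%


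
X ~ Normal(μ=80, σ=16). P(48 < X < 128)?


z₁=(48-80)/16=-2.0, z₂=(128-80)/16=3.0
P = Φ(3.0) - Φ(-2.0) = 0.998650 - 0.022750 = 0.975900 ≈ 0.9759

P(48 < X < 128) ≈ 0.9759


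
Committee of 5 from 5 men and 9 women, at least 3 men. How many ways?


Count by #men:
  3M,2W: C(5,3)×C(9,2)=360
  4M,1W: C(5,4)×C(9,1)=45
  5M,0W: C(5,5)×C(9,0)=1
Total = 406

406


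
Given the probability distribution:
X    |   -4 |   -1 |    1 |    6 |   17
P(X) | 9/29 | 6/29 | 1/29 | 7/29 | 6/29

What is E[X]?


E[X] = Σ x·P(X=x)
= (-4)×(9/29) + (-1)×(6/29) + (1)×(1/29) + (6)×(7/29) + (17)×(6/29)
= 103/29

E[X] = 103/29


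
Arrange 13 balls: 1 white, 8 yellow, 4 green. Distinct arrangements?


13!/(1!×8!×4!) = 6435

6435


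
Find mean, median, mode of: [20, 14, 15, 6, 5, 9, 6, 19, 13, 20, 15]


Sorted: [5, 6, 6, 9, 13, 14, 15, 15, 19, 20, 20]
Mean = 142/11
Median = 14
Freq: {20: 2, 14: 1, 15: 2, 6: 2, 5: 1, 9: 1, 19: 1, 13: 1}
Mode: [6, 15, 20]

Mean=142/11, Median=14, Mode=[6, 15, 20]


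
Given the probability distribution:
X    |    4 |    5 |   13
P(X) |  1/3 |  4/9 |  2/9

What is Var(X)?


E[X] = 58/9
E[X²] = 54
Var(X) = E[X²] - (E[X])² = 54 - 3364/81 = 1010/81

Var(X) = 1010/81 ≈ 12.4691


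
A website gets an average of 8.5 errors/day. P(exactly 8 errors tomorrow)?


Poisson(λ=8.5): P(X=8) = e^(-λ)×λ^k/k!
= e^(-8.5) × 8.5^8 / 8!
≈ 0.000203468369 × 27249052.5039 / 40320 ≈ 0.137508

P(X=8) ≈ 0.137508 ≈ 13.75%


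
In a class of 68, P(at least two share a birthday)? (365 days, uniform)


P(all different) = Π(365-i)/365 for i=0..67
= 0.001274
P(match) = 1 - 0.001274 = 0.998726

P ≈ 0.9987 ≈ 99.87%


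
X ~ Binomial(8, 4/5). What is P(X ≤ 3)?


P(X ≤ 3) = Σ P(X=i) for i=0..3
P(X=0) = 1/390625
P(X=1) = 32/390625
P(X=2) = 448/390625
P(X=3) = 3584/390625
Sum = 813/78125

P(X ≤ 3) = 813/78125 ≈ 1.04%


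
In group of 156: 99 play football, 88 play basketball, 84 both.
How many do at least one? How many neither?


|A∪B| = 99+88-84 = 103
Neither = 156-103 = 53

At least one: 103; Neither: 53


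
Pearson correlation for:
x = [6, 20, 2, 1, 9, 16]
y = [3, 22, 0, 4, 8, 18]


n=6, Σx=54, Σy=55, Σxy=822, Σx²=778, Σy²=897
r = (6×822 - 54×55)/√((6×778 - 54²)(6×897 - 55²))
= 1962/√(1752×2357) = 1962/√4129464 ≈ 1962/2032.1083 ≈ 0.9655

r ≈ 0.9655


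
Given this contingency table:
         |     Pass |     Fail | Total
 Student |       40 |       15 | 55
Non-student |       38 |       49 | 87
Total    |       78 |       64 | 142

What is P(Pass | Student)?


P(Pass | Student) = 40/(40+15) = 40/55 = 8/11

P(Pass|Student) = 8/11 ≈ 72.73%


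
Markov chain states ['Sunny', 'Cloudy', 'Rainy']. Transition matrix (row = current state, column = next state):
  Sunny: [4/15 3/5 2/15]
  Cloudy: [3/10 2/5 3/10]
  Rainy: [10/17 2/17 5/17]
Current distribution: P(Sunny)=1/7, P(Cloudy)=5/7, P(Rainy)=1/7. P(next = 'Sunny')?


P(next=Sunny) = Σᵢ P(now=i)×P(i→Sunny)
= 1/7×4/15 + 5/7×3/10 + 1/7×10/17
= 4/105 + 3/14 + 10/119 = 1201/3570

P = 1201/3570 ≈ 0.3364


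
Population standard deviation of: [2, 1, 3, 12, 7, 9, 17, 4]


Mean = 55/8
  (2-55/8)²=1521/64
  (1-55/8)²=2209/64
  (3-55/8)²=961/64
  (12-55/8)²=1681/64
  (7-55/8)²=1/64
  (9-55/8)²=289/64
  (17-55/8)²=6561/64
  (4-55/8)²=529/64
Σ(x-μ)² = 1719/8
σ² = (1719/8)/8 = 1719/64

σ = √(1719/64) ≈ 5.1826


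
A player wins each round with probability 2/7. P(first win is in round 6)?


Geometric: P(X=6) = (1-p)^(k-1)×p = (5/7)^5×2/7 = 6250/117649

P(X=6) = 6250/117649 ≈ 5.31%


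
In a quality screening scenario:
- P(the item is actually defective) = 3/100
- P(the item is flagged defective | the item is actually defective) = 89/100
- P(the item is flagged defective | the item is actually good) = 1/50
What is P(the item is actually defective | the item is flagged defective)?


Using Bayes' theorem:
P(A|B) = P(B|A)·P(A) / P(B)

P(the item is flagged defective) = 89/100 × 3/100 + 1/50 × 97/100
= 267/10000 + 97/5000 = 461/10000

P(the item is actually defective|the item is flagged defective) = (267/10000) / (461/10000) = 267/461

P(the item is actually defective|the item is flagged defective) = 267/461 ≈ 57.92%


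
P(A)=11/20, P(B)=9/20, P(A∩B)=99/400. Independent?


P(A)×P(B) = 99/400
P(A∩B) = 99/400
Equal ✓ → Independent

Yes, independent


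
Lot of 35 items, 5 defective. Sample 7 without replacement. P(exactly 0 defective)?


Hypergeometric: C(5,0)×C(30,7)/C(35,7)
= 1×2035800/6724520 = 1755/5797

P(X=0) = 1755/5797 ≈ 30.27%


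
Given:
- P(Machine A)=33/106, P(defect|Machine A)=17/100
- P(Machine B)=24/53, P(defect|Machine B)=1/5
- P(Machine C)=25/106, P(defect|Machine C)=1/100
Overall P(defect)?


P(B) = Σ P(B|Aᵢ)×P(Aᵢ)
  17/100×33/106 = 561/10600
  1/5×24/53 = 24/265
  1/100×25/106 = 1/424
Sum = 773/5300

P(defect) = 773/5300 ≈ 14.58%


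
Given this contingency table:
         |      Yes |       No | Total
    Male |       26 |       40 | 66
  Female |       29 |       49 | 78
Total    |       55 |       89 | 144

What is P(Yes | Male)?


P(Yes | Male) = 26/(26+40) = 26/66 = 13/33

P(Yes|Male) = 13/33 ≈ 39.39%


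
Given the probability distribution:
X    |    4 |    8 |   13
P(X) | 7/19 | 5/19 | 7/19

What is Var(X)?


E[X] = 159/19
E[X²] = 85
Var(X) = E[X²] - (E[X])² = 85 - 25281/361 = 5404/361

Var(X) = 5404/361 ≈ 14.9695


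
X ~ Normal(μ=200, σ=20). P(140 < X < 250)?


z₁=(140-200)/20=-3.0, z₂=(250-200)/20=2.5
P = Φ(2.5) - Φ(-3.0) = 0.993790 - 0.001350 = 0.992440 ≈ 0.9924

P(140 < X < 250) ≈ 0.9924


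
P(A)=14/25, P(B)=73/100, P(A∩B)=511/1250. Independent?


P(A)×P(B) = 511/1250
P(A∩B) = 511/1250
Equal ✓ → Independent

Yes, independent


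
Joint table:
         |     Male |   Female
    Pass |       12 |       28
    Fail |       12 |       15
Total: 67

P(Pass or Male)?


P(Pass∨Male) = P(Pass) + P(Male) - P(Pass∧Male)
= (40 + 24 - 12)/67 = 52/67

P = 52/67 ≈ 77.61%


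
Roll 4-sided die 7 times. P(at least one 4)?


P(no 4)^7 = (3/4)^7 = 2187/16384
P(≥1) = 1 - 2187/16384 = 14197/16384

P = 14197/16384 ≈ 86.65%


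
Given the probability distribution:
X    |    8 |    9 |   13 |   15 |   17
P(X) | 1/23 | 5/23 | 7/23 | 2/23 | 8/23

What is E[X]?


E[X] = Σ x·P(X=x)
= (8)×(1/23) + (9)×(5/23) + (13)×(7/23) + (15)×(2/23) + (17)×(8/23)
= 310/23

E[X] = 310/23


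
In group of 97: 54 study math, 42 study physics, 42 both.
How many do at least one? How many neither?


|A∪B| = 54+42-42 = 54
Neither = 97-54 = 43

At least one: 54; Neither: 43


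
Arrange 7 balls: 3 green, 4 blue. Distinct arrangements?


7!/(3!×4!) = 35

35


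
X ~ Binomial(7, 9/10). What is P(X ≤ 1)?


P(X ≤ 1) = Σ P(X=i) for i=0..1
P(X=0) = 1/10000000
P(X=1) = 63/10000000
Sum = 1/156250

P(X ≤ 1) = 1/156250 ≈ 0.00%


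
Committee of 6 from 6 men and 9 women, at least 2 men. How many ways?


Count by #men:
  2M,4W: C(6,2)×C(9,4)=1890
  3M,3W: C(6,3)×C(9,3)=1680
  4M,2W: C(6,4)×C(9,2)=540
  5M,1W: C(6,5)×C(9,1)=54
  6M,0W: C(6,6)×C(9,0)=1
Total = 4165

4165
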